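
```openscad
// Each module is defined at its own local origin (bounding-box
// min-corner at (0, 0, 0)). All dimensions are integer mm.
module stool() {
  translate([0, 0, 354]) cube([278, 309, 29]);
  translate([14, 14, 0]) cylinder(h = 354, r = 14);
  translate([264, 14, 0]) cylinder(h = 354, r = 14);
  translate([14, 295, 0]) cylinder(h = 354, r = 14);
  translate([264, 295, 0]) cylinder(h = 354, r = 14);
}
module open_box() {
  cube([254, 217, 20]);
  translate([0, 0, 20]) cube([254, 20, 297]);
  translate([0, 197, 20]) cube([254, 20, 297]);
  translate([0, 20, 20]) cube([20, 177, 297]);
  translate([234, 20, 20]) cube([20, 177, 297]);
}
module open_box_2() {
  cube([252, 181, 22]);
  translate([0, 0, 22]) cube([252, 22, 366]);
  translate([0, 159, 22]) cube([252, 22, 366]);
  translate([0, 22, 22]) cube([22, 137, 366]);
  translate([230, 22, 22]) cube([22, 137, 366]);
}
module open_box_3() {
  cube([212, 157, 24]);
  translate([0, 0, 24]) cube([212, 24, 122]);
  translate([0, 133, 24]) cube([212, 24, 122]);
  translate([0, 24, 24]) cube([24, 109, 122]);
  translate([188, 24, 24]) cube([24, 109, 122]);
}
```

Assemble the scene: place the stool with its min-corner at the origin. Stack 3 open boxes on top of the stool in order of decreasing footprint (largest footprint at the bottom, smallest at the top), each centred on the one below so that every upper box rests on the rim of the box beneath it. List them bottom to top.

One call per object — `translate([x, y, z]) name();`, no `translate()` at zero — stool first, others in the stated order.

stool();
translate([12, 46, 383]) open_box();
translate([13, 64, 700]) open_box_2();
translate([33, 76, 1088]) open_box_3();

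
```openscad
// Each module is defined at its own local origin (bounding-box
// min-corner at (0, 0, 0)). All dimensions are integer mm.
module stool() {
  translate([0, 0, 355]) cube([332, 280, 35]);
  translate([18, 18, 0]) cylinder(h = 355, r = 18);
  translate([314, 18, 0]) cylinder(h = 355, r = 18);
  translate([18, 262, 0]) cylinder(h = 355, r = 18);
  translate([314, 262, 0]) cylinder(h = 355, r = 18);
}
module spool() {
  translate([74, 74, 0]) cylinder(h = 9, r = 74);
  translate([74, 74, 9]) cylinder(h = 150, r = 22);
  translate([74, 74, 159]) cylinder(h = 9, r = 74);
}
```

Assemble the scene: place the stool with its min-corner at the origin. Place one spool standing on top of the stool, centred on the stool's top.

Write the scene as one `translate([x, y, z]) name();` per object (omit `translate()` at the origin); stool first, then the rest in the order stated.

stool();
translate([92, 66, 390]) spool();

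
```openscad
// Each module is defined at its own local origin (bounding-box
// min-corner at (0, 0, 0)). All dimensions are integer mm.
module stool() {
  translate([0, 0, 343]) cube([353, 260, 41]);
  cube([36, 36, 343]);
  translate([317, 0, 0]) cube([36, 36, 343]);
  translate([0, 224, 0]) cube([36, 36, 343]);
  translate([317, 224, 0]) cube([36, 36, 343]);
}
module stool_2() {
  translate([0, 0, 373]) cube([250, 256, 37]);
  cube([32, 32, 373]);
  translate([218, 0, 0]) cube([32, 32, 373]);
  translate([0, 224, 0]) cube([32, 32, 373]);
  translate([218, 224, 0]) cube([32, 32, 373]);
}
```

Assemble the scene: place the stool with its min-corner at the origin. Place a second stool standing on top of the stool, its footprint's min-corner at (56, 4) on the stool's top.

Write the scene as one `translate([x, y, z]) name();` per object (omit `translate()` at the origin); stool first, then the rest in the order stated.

stool();
translate([56, 4, 384]) stool_2();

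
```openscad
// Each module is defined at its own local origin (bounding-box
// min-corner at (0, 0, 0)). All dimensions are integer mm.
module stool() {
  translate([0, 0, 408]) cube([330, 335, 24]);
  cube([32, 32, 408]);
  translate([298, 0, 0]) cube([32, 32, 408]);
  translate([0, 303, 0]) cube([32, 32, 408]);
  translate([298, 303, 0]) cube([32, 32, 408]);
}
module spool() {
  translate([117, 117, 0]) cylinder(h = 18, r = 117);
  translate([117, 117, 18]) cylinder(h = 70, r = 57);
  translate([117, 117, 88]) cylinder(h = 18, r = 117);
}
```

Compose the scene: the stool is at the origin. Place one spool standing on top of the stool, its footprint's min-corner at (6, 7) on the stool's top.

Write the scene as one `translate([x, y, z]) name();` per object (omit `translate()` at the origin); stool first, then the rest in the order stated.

stool();
translate([6, 7, 432]) spool();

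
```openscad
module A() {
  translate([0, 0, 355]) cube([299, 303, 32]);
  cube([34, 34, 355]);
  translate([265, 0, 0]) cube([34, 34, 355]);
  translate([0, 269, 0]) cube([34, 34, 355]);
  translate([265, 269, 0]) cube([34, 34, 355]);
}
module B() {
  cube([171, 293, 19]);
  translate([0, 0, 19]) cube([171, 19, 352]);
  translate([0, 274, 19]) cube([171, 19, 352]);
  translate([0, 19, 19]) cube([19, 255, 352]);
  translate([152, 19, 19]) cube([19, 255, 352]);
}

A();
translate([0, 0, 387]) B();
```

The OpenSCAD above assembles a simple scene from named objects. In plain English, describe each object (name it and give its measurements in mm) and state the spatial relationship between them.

A is a four-legged stool. The seat is a 299×303×32 mm slab whose top surface is at z = 387 mm; four square legs, each 34×34 mm in cross-section, run from the floor (z = 0) to the underside of the seat, each flush with a corner of the seat.

B is an open storage box with external size 171×293×371 mm and wall thickness 19 mm (the base is also 19 mm thick). The base covers the whole footprint; the four walls stand on the base, with the y-facing walls full-width and the x-facing walls fitting between their inner faces.

The open box is on top of the stool.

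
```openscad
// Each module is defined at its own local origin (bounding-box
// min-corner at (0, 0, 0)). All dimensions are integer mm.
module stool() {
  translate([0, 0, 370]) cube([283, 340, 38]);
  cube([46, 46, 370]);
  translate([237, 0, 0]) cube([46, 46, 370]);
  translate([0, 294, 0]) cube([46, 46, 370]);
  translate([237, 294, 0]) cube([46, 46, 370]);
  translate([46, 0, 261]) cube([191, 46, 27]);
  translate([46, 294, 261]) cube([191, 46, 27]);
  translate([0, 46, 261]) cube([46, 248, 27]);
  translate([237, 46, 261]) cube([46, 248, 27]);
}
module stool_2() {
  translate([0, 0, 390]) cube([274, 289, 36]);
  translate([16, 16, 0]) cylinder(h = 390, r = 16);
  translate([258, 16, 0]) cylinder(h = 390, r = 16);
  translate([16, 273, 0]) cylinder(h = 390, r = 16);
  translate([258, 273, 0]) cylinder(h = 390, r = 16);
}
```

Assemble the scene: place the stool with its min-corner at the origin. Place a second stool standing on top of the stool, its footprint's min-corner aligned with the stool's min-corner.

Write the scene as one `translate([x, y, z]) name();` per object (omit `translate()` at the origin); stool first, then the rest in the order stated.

stool();
translate([0, 0, 408]) stool_2();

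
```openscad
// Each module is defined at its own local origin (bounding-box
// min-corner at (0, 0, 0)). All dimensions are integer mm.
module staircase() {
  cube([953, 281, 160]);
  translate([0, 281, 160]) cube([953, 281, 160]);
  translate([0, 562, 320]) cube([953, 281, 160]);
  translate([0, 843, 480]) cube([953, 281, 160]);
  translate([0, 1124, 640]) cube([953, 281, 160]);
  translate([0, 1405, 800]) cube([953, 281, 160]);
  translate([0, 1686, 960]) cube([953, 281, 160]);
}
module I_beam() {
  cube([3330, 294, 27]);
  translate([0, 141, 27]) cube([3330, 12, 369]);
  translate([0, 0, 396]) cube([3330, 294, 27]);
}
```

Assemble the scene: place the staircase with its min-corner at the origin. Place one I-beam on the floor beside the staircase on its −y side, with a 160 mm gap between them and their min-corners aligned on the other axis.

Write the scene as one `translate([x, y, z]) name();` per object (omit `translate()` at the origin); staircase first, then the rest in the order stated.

staircase();
translate([0, -454, 0]) I_beam();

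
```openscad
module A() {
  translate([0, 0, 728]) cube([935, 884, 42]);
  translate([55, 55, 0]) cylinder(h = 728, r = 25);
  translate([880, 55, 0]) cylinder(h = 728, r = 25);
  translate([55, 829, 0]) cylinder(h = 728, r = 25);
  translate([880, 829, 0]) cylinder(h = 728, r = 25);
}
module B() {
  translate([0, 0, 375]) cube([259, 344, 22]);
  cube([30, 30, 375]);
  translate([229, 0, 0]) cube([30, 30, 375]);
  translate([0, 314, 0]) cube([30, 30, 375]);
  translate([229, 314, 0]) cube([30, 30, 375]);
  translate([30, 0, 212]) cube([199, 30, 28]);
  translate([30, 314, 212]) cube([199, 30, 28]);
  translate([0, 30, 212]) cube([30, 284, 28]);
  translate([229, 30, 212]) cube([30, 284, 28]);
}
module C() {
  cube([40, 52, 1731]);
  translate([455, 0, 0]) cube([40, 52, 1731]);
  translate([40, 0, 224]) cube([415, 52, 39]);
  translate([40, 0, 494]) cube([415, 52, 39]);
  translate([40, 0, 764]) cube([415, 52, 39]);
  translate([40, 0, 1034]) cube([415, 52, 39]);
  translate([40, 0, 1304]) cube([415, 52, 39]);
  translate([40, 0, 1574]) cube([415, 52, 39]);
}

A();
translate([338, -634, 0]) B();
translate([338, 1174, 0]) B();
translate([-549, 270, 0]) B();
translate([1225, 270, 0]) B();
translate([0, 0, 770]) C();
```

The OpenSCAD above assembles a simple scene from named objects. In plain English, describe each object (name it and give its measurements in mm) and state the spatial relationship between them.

A is a table: top 935 mm (x) × 884 mm (y), 42 mm thick, upper face at z = 770 mm, on four round legs of 50 mm diameter, each leg's bounding box inset 30 mm from the nearest pair of top edges, running from z = 0 to the bottom of the top.

B is a four-legged stool. The seat is a 259×344×22 mm slab whose top surface is at z = 397 mm; four square legs, each 30×30 mm in cross-section, run from the floor (z = 0) to the underside of the seat, each flush with a corner of the seat. Four stretchers, 30 mm wide and 28 mm tall, connect adjacent legs with their undersides at z = 212 mm, each running between the inner faces of the legs it joins and aligned with the legs' outer faces on the other axis.

C is a straight ladder. Two 40×52 mm vertical rails, 1731 mm tall, stand 495 mm apart (outside-to-outside) with their front faces coplanar on the −y side. 6 rungs, each 52 mm deep and 39 mm tall, span between the inner faces of the rails, front faces flush with the rails. The lowest rung's underside is at z = 224 mm and rungs are spaced 270 mm apart (underside to underside).

Four stools sit around the table at the −y, +y, −x, +x sides. The ladder is on top of the table.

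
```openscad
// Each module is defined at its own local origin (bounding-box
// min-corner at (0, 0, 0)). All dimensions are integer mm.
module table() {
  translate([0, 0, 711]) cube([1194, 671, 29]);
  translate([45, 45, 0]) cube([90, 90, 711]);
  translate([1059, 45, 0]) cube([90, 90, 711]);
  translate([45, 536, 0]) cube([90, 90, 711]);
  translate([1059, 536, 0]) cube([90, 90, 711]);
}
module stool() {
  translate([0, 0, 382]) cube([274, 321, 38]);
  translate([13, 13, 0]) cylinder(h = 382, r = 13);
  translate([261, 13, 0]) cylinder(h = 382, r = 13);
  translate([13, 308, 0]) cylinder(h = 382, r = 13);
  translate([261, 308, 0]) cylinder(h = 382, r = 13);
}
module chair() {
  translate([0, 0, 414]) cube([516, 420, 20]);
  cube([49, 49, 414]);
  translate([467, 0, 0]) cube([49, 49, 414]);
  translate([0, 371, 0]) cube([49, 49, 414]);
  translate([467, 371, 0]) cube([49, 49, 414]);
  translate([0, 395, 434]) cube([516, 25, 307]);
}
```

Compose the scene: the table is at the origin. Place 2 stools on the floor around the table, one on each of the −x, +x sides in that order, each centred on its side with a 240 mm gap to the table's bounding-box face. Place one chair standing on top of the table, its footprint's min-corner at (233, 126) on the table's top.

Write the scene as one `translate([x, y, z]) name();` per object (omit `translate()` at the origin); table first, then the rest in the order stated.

table();
translate([-514, 175, 0]) stool();
translate([1434, 175, 0]) stool();
translate([233, 126, 740]) chair();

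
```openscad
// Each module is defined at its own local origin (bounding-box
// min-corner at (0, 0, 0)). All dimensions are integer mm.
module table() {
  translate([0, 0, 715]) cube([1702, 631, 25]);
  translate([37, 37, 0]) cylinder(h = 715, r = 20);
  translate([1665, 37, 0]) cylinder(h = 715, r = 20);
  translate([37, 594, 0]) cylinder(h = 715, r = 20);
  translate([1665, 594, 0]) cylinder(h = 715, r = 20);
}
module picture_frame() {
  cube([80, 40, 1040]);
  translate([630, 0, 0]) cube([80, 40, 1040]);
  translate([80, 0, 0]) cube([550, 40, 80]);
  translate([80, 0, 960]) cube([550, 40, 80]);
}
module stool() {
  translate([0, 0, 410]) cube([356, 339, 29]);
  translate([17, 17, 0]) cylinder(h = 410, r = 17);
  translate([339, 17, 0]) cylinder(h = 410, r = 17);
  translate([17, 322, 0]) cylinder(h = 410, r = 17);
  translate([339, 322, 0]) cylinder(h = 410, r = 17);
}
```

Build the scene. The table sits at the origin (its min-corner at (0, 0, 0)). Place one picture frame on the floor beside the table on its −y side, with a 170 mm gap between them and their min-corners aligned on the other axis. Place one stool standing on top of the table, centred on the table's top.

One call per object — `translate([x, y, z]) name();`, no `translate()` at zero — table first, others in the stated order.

table();
translate([0, -210, 0]) picture_frame();
translate([673, 146, 740]) stool();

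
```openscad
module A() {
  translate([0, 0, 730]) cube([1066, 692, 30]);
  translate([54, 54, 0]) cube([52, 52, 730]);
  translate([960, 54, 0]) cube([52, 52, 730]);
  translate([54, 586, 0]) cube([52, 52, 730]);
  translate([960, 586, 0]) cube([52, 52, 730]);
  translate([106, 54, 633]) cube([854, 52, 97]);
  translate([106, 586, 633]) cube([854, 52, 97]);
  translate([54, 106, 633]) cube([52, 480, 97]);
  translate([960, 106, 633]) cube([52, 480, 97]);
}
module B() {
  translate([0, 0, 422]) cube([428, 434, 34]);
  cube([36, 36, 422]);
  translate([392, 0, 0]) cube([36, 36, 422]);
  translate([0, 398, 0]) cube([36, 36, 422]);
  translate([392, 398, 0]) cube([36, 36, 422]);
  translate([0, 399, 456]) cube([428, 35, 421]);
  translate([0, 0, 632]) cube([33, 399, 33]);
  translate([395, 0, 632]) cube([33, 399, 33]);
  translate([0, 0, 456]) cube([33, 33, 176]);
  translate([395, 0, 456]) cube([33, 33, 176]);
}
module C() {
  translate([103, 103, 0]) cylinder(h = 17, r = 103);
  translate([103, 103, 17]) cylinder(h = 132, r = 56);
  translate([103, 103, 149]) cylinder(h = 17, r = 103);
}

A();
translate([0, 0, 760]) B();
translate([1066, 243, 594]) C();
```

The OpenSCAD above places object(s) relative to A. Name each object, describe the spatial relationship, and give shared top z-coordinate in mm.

Both tops at z = 760 mm.

A is a table. B is a chair. C is a spool. The chair is on top of the table. The spool is beside the table with their tops flush at z = 760. The shared top z-coordinate is 760 mm.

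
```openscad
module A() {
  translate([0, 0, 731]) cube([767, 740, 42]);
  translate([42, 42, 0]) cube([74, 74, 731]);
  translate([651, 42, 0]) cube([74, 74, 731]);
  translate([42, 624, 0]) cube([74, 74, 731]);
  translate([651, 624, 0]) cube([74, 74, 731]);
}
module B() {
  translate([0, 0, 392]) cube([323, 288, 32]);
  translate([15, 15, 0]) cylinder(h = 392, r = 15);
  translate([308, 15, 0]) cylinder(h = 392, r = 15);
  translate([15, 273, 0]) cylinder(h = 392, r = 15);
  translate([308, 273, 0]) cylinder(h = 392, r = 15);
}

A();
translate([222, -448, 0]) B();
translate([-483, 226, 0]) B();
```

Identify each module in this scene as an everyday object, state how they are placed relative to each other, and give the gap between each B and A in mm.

Each stool's nearest face is 160 mm from the table's bounding box.

A is a table. B is a stool. Two stools sit around the table at the −y, −x sides. The gap between each stool and the table is 160 mm.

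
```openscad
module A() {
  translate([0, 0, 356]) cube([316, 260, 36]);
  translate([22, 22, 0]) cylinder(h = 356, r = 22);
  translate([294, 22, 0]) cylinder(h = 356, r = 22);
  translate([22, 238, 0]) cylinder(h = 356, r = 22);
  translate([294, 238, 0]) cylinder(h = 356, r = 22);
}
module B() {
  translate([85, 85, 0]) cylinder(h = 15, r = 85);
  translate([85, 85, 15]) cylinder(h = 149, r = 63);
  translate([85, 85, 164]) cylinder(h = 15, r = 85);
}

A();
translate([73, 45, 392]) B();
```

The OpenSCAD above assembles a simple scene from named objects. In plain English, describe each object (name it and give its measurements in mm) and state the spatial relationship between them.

A is a four-legged stool. The seat is 316×260 mm, 36 mm thick, top at z = 392 mm. It stands on four round legs, each 44 mm in diameter, from z = 0 to the seat underside, each leg's axis is inset half a diameter from the nearest pair of seat edges (so the leg's bounding box is flush with the corner).

B is a spool: two coaxial disc flanges of radius 85 mm and thickness 15 mm, joined by a core cylinder of radius 63 mm and height 149 mm. The lower flange rests on z = 0 and the three cylinders share a vertical axis.

The spool is on top of the stool, centred.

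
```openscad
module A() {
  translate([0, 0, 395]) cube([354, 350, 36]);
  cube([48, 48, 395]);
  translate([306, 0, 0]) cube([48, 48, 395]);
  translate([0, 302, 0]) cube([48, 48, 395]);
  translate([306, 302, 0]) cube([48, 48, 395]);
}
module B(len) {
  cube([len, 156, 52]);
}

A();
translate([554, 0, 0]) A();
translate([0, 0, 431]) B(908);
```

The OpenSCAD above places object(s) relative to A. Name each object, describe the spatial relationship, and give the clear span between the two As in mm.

Second stool starts at x = 554; first ends at x = 354; clear span = 554 − 354 = 200 mm.

A is a stool. B is a beam. A beam spans the tops of two stools. The clear span between the two stools is 200 mm.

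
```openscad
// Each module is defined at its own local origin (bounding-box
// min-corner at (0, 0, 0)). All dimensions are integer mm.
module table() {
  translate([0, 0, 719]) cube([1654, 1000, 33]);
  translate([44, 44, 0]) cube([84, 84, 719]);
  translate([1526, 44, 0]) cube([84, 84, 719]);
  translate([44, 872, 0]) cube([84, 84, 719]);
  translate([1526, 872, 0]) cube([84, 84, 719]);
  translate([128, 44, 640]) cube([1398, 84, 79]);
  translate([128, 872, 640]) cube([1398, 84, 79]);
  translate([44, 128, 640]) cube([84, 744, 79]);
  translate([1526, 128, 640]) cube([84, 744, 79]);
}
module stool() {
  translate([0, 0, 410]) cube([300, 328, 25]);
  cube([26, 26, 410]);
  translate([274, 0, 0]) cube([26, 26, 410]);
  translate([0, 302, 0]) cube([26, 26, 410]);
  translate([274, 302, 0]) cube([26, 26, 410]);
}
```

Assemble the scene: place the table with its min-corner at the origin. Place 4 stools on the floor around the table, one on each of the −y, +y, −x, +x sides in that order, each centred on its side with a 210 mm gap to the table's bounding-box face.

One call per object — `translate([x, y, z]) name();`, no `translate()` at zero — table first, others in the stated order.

table();
translate([677, -538, 0]) stool();
translate([677, 1210, 0]) stool();
translate([-510, 336, 0]) stool();
translate([1864, 336, 0]) stool();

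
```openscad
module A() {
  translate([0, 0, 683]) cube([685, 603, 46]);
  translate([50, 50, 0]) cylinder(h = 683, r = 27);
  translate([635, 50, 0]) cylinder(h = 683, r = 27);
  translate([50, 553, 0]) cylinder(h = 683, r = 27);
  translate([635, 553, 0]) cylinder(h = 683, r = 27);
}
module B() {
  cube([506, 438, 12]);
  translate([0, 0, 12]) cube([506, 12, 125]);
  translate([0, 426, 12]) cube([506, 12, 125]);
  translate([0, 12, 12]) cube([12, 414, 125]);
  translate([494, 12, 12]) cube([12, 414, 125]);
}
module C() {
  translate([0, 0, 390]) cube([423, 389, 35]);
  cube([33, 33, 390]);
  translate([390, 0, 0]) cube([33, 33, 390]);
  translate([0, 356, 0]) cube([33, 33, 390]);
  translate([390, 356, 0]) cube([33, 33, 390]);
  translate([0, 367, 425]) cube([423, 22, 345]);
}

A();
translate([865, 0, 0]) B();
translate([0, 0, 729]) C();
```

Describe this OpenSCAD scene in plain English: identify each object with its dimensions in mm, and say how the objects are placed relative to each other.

A is a table with a 685×603 mm rectangular top, 46 mm thick, top surface at z = 729 mm, supported by four round legs of 54 mm diameter, each leg's bounding box inset 23 mm from the nearest pair of top edges, running from the floor.

B is an open-topped rectangular box: outside dimensions 506×438×137 mm, with a uniform wall and base thickness of 12 mm. The base is a full 506×438 slab on the floor; four walls sit on top of the base. The front and back walls (the −y and +y sides) span the full width; the two side walls fit between them.

C is a chair. The seat is a 423×389×35 mm slab with its top at z = 425 mm, on four 33×33 mm corner legs (flush with the seat edges, standing on z = 0). A flat backrest 22 mm thick, 345 mm tall, spans the full seat width and rises from the seat top along its +y edge, rear face flush with the rear of the seat.

The open box is on the floor beside the table on its +x side. The chair is on top of the table.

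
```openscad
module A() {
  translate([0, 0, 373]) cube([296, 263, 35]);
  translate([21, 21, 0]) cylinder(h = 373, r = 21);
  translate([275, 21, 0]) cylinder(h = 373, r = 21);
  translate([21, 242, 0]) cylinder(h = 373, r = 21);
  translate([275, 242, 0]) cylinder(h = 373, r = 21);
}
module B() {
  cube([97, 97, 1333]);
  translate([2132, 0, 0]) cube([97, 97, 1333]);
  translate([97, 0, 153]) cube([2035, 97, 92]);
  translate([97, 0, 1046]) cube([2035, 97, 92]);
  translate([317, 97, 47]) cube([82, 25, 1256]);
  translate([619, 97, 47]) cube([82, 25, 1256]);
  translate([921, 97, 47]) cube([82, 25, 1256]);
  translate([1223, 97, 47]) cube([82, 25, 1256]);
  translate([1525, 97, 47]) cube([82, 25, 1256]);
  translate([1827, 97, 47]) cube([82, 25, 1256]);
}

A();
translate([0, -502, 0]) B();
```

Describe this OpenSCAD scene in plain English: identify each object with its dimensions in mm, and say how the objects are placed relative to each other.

A is a four-legged stool. The seat is 296×263 mm, 35 mm thick, top at z = 408 mm. It stands on four round legs, each 42 mm in diameter, from z = 0 to the seat underside, each leg's axis is inset half a diameter from the nearest pair of seat edges (so the leg's bounding box is flush with the corner).

B is a fence section. Two 97×97 mm posts, 1333 mm tall, stand on the floor with a clear span of 2035 mm between their inner faces. Two horizontal rails of 97×92 mm section span the gap between the posts with their undersides at z = 153 mm and z = 1046 mm, flush with the posts' −y face. 6 pickets, each 82 mm wide, 25 mm thick and 1256 mm tall, are fixed to the +y face of the rails with their bottoms at z = 47 mm, evenly spaced across the span with equal gaps (rounded down to the nearest mm) at the −x end and between each pair — any rounding remainder accumulates at the +x end.

The fence section is on the floor beside the stool on its −y side.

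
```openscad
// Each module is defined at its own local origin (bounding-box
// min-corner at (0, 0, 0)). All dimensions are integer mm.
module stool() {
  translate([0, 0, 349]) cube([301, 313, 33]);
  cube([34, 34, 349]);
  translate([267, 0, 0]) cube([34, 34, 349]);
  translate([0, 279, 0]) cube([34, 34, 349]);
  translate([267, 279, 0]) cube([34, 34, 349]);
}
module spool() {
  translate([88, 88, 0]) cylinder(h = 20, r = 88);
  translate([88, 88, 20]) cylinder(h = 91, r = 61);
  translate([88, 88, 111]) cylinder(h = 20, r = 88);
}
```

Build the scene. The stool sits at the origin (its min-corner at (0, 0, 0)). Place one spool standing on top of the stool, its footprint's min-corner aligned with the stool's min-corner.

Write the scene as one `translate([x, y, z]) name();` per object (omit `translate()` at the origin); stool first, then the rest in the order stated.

stool();
translate([0, 0, 382]) spool();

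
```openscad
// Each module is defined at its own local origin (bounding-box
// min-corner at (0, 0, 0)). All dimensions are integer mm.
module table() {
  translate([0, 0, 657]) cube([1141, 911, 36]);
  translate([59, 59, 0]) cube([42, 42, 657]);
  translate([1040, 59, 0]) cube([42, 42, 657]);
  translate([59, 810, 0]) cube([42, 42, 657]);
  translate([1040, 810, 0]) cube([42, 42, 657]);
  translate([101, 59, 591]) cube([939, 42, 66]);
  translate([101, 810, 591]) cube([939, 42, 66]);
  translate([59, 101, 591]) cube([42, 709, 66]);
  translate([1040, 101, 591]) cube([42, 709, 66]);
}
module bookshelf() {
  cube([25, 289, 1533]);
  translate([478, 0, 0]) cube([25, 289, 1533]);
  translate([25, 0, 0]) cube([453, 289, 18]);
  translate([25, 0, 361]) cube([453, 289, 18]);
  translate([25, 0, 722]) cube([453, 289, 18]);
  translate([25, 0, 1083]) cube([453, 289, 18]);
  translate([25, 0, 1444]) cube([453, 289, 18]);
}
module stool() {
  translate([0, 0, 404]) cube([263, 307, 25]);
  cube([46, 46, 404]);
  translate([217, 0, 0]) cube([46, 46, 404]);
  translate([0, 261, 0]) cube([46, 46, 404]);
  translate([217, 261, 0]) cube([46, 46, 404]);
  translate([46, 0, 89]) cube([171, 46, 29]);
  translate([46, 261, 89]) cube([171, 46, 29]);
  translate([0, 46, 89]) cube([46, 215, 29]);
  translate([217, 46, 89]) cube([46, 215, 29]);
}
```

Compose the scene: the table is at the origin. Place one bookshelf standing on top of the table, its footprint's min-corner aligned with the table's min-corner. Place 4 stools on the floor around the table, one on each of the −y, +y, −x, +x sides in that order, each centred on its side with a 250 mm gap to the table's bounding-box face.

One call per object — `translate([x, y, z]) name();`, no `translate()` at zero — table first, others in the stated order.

table();
translate([0, 0, 693]) bookshelf();
translate([439, -557, 0]) stool();
translate([439, 1161, 0]) stool();
translate([-513, 302, 0]) stool();
translate([1391, 302, 0]) stool();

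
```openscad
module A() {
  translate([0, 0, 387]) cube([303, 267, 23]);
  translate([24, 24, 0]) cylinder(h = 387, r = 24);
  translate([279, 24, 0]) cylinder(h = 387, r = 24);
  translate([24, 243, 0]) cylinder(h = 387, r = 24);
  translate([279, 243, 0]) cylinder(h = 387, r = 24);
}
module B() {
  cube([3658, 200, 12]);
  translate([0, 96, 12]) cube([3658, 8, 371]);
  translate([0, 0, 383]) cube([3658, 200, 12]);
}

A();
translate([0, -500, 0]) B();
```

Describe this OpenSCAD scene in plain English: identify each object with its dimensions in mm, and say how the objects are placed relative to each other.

A is a four-legged stool. The seat is a 303×267×23 mm slab whose top surface is at z = 410 mm; four round legs, each 48 mm in diameter, run from the floor (z = 0) to the underside of the seat, each leg's axis is inset half a diameter from the nearest pair of seat edges (so the leg's bounding box is flush with the corner).

B is an I-beam lying along x, 3658 mm long. Overall section height 395 mm. Two flanges 200 mm wide (y) and 12 mm thick, one on the floor and one at the top; a web 8 mm thick runs between them, centred on the flange width.

The I-beam is on the floor beside the stool on its −y side.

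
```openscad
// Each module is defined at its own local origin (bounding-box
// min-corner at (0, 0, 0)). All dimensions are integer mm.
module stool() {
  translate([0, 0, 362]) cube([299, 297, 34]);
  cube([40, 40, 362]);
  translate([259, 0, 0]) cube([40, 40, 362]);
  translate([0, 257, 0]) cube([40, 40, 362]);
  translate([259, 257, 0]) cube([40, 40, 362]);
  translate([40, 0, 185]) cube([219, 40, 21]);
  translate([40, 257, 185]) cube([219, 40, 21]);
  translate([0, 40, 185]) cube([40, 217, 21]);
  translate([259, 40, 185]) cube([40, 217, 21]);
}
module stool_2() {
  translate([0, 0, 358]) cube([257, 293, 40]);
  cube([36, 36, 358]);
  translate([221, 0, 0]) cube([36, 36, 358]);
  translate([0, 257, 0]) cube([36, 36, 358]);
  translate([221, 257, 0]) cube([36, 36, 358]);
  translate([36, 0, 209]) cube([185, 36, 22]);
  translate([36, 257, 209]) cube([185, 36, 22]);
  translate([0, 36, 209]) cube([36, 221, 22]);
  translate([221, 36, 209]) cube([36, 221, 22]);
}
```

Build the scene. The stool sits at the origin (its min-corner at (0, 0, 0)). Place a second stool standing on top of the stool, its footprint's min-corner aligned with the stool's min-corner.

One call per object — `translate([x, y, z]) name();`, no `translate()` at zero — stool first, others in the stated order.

stool();
translate([0, 0, 396]) stool_2();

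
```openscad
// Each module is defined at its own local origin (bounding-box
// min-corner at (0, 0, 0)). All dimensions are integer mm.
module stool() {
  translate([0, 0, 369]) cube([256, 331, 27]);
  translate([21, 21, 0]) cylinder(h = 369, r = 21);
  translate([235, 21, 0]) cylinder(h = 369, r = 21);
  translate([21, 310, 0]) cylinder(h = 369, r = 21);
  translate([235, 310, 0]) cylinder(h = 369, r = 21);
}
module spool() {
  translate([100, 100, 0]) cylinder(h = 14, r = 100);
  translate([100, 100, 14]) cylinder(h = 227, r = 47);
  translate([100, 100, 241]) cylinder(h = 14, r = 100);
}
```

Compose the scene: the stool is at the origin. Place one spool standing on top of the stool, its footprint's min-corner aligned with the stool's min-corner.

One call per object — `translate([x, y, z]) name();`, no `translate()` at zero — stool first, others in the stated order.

stool();
translate([0, 0, 396]) spool();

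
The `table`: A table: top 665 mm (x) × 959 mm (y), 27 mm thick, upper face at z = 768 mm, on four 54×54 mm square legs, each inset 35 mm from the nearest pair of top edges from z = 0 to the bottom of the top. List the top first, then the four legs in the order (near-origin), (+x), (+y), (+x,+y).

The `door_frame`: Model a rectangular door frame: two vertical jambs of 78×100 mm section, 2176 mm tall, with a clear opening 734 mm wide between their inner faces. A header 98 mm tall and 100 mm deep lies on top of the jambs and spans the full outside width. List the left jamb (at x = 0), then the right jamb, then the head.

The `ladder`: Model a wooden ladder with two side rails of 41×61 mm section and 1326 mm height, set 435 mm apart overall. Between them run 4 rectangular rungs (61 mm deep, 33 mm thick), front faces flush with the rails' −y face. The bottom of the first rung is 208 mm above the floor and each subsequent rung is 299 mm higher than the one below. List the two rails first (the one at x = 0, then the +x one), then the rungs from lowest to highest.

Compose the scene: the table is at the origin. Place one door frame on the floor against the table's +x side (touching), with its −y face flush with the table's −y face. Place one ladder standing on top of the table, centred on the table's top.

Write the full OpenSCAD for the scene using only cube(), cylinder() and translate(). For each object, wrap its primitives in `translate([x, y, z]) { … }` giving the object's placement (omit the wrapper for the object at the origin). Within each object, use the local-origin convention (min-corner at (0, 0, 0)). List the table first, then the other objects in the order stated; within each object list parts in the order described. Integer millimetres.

translate([0, 0, 741]) cube([665, 959, 27]);
translate([35, 35, 0]) cube([54, 54, 741]);
translate([576, 35, 0]) cube([54, 54, 741]);
translate([35, 870, 0]) cube([54, 54, 741]);
translate([576, 870, 0]) cube([54, 54, 741]);
translate([665, 0, 0]) {
  cube([78, 100, 2176]);
  translate([812, 0, 0]) cube([78, 100, 2176]);
  translate([0, 0, 2176]) cube([890, 100, 98]);
}
translate([115, 449, 768]) {
  cube([41, 61, 1326]);
  translate([394, 0, 0]) cube([41, 61, 1326]);
  translate([41, 0, 208]) cube([353, 61, 33]);
  translate([41, 0, 507]) cube([353, 61, 33]);
  translate([41, 0, 806]) cube([353, 61, 33]);
  translate([41, 0, 1105]) cube([353, 61, 33]);
}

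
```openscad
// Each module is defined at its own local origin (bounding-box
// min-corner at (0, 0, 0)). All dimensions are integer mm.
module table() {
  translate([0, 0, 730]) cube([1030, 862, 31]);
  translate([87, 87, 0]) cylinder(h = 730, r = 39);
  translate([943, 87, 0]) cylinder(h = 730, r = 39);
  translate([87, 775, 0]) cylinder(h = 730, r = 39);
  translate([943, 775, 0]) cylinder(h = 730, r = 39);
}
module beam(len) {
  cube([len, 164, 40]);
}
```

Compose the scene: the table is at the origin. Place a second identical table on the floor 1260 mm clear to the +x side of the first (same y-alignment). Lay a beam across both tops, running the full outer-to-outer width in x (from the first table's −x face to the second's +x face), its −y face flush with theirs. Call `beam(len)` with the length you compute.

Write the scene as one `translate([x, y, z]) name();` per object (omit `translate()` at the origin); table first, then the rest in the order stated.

table();
translate([2290, 0, 0]) table();
translate([0, 0, 761]) beam(3320);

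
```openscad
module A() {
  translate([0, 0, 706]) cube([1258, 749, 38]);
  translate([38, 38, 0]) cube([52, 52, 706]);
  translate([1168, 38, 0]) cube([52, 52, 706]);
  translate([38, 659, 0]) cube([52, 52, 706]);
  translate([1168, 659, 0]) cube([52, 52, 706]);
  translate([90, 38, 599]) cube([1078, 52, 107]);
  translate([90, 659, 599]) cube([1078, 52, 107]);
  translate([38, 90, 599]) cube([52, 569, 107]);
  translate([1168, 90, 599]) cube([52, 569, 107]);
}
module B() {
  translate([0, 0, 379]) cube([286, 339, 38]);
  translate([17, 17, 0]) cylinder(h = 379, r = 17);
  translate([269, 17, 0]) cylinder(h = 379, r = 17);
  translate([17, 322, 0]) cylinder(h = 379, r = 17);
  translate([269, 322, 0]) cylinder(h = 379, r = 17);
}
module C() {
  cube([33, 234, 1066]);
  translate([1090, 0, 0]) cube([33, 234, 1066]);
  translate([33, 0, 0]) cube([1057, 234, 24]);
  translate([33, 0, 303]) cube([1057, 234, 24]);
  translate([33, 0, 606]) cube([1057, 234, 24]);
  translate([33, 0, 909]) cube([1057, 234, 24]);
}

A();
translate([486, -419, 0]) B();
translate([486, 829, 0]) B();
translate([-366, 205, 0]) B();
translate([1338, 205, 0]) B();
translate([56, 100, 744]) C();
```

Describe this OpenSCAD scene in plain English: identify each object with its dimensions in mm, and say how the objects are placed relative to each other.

A is a rectangular dining table. The top is 1258×749×38 mm with its upper surface at z = 744 mm. It stands on four 52×52 mm square legs, each inset 38 mm from the nearest pair of top edges, running from the floor to the underside of the top. Four apron rails, 52 mm thick and 107 mm tall, run between adjacent legs with their top edges flush with the underside of the top and their outer faces flush with the legs' outer faces.

B is a simple wooden stool: a rectangular seat 286 mm (x) by 339 mm (y), 38 mm thick, top face at z = 417 mm, on four round legs, each 34 mm in diameter. The legs rest on z = 0, each leg's axis is inset half a diameter from the nearest pair of seat edges (so the leg's bounding box is flush with the corner).

C is an open bookshelf. Two side panels, each 33 mm thick, 234 mm deep and 1066 mm tall, stand 1123 mm apart (outside-to-outside). Between them sit 4 shelves, each 24 mm thick and 234 mm deep, spanning the full gap between the sides. The bottom shelf rests on the floor (its underside at z = 0) and the clear gap between one shelf's top and the next shelf's underside is 279 mm.

Four stools sit around the table at the −y, +y, −x, +x sides. The bookshelf is on top of the table.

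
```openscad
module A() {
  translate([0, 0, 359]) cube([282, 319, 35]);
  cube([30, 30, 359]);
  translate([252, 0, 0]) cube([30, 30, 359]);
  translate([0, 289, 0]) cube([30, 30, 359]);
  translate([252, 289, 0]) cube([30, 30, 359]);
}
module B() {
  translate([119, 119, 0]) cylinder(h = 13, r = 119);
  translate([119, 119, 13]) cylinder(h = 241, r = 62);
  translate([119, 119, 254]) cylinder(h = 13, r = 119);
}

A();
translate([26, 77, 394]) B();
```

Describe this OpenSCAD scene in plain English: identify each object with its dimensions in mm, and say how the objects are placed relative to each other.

A is a four-legged stool. The seat is 282×319 mm, 35 mm thick, top at z = 394 mm. It stands on four square legs, each 30×30 mm in cross-section, from z = 0 to the seat underside, each flush with a corner of the seat.

B is a spool: two coaxial disc flanges of radius 119 mm and thickness 13 mm, joined by a core cylinder of radius 62 mm and height 241 mm. The lower flange rests on z = 0 and the three cylinders share a vertical axis.

The spool is on top of the stool.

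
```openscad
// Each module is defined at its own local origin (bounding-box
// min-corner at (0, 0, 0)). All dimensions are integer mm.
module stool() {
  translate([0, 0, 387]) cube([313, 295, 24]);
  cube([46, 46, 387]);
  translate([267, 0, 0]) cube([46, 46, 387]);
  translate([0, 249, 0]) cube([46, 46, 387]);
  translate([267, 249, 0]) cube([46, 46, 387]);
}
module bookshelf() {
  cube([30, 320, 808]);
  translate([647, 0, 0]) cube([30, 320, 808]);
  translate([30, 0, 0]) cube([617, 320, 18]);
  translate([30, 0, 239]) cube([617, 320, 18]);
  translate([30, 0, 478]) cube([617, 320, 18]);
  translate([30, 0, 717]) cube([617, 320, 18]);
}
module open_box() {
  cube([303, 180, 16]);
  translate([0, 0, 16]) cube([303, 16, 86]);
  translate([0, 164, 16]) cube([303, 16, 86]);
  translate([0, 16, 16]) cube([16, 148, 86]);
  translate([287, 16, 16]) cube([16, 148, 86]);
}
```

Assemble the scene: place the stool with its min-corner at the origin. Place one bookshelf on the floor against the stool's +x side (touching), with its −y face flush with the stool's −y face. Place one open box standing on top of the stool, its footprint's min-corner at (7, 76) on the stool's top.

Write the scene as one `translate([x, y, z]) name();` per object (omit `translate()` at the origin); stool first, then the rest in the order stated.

stool();
translate([313, 0, 0]) bookshelf();
translate([7, 76, 411]) open_box();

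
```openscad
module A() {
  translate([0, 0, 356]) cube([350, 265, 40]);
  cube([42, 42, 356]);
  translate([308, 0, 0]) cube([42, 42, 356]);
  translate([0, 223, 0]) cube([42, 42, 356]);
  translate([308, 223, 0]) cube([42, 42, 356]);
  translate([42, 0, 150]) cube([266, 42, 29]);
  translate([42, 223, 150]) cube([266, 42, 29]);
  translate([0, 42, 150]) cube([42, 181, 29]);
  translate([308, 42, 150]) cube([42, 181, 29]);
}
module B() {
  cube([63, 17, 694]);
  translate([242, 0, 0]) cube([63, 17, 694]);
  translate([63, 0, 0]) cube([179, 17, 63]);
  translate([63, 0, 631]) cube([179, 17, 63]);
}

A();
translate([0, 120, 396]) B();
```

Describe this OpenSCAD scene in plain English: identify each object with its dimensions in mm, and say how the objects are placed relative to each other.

A is a four-legged stool. The seat is a 350×265×40 mm slab whose top surface is at z = 396 mm; four square legs, each 42×42 mm in cross-section, run from the floor (z = 0) to the underside of the seat, each flush with a corner of the seat. Four stretchers, 42 mm wide and 29 mm tall, connect adjacent legs with their undersides at z = 150 mm, each running between the inner faces of the legs it joins and aligned with the legs' outer faces on the other axis.

B is a picture frame with a 179×568 mm rectangular opening (x by z) and a uniform 63 mm border on every side. Frame depth is 17 mm along y. It is built from two vertical stiles running the full outside height and two horizontal rails spanning the gap between the stiles.

The picture frame is on top of the stool.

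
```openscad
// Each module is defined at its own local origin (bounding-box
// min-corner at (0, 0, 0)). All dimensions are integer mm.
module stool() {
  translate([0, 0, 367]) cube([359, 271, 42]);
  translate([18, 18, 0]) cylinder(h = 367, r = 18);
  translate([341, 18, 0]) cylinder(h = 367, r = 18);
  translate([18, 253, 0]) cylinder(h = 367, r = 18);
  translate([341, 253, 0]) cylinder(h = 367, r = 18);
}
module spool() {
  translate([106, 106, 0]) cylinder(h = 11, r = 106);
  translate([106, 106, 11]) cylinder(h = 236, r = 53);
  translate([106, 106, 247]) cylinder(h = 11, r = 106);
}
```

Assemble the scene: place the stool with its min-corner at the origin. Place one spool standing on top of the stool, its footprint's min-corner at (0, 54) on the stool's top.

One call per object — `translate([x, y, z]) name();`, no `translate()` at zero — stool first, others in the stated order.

stool();
translate([0, 54, 409]) spool();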